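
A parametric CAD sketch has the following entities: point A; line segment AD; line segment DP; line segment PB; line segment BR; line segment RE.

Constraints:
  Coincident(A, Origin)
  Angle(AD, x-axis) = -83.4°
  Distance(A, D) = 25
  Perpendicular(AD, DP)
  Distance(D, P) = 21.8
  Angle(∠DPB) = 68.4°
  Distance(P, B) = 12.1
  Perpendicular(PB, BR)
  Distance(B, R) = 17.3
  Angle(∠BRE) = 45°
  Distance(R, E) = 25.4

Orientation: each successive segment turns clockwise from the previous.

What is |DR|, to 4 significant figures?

5.042

∠DPB = 68.4° gives PB at 75.00° from the x-axis; with |PB| = 12.1, B = (-15.65, -15.65). PB is perpendicular to BR, so BR runs at -15.00°; with |BR| = 17.3, R = (1.060, -20.13). Then |DR| = |R − D| = 5.042.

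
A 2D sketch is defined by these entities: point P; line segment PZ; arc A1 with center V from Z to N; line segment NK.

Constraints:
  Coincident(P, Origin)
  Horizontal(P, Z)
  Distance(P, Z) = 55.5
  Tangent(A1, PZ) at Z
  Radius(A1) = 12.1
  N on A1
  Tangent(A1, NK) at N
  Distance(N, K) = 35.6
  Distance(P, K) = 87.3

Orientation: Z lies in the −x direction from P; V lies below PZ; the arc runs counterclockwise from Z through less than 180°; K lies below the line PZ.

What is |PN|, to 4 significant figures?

67.93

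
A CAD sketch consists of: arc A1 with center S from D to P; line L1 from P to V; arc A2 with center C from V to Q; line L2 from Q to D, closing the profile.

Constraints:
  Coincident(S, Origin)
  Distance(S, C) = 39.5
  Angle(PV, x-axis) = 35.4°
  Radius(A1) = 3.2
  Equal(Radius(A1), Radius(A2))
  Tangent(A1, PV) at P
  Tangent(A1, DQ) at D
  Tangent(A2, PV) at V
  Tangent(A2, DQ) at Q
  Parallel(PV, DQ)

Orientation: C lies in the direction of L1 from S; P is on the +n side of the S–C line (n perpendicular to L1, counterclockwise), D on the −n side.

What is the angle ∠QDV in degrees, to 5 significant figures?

9.2034°

The slot axis is L1's direction at 35.4°, so u = (cos 35.4°, sin 35.4°) = (0.81513, 0.57928) and n = (−sin 35.4°, cos 35.4°) = (-0.57928, 0.81513). S is at the origin and C lies 39.5 along u from S, so C = 39.5·u = (32.198, 22.882). Tangency of A1 to both parallel lines with radius 3.2 puts P and D at S ± 3.2·n: P = (-1.8537, 2.6084), D = (1.8537, -2.6084). Equal radii place V and Q the same way about C: V = C + 3.2·n = (30.344, 25.490), Q = C − 3.2·n = (34.051, 20.273). Then cos ∠QDV = DQ·DV / (|DQ||DV|), giving 9.2034°.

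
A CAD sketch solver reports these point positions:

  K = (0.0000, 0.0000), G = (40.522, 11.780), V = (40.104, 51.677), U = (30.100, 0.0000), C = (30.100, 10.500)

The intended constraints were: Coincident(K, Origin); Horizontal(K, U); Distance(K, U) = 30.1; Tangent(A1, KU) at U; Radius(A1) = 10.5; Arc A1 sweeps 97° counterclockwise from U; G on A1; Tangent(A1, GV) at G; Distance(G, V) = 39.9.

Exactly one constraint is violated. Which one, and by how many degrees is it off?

Tangent(A1, GV) at G — off by 6.40°.

K = (0.00, 0.00) ✓; K.y = 0.00, U.y = 0.00 ✓; |KU| = 30.10 ✓; ∠(CU, UK) = 90.00° ✓; |CU| = 10.50 ✓; bearing(C→G) − bearing(C→U) = 97.00° ✓; |CG| = 10.50 ✓; ∠(CG, GV) = 96.40° ✗; |GV| = 39.90 ✓.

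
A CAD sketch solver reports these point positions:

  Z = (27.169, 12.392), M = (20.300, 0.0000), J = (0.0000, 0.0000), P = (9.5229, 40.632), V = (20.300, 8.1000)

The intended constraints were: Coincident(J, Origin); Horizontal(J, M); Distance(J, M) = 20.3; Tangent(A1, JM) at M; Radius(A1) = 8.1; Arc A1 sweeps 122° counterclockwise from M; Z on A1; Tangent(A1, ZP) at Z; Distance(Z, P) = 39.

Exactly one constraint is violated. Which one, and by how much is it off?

Distance(Z, P) = 39 — off by 5.70.

J = (0.00, 0.00) ✓; J.y = 0.00, M.y = 0.00 ✓; |JM| = 20.30 ✓; ∠(VM, MJ) = 90.00° ✓; |VM| = 8.100 ✓; bearing(V→Z) − bearing(V→M) = 122.0° ✓; |VZ| = 8.100 ✓; ∠(VZ, ZP) = 90.00° ✓; |ZP| = 33.30 ✗.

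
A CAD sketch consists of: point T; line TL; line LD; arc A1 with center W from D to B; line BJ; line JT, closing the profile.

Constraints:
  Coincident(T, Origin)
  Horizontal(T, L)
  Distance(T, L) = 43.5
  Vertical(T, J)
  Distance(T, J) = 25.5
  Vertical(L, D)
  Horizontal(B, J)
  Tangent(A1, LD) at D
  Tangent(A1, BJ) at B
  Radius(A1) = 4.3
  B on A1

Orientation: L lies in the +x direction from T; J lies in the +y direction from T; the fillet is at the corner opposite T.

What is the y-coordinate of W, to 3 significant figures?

21.2

TJ is vertical with |TJ| = 25.5 and J on the +y side, so J = (0.00, 25.5). The virtual corner opposite T is at (43.5, 25.5). Tangency of A1 to LD means the radius WD is perpendicular to LD and since A1 is tangent to BJ there, WB ⟂ BJ, with radius 4.3, so the center W sits 4.3 in from both sides at W = (39.2, 21.2). So W.y = 21.2.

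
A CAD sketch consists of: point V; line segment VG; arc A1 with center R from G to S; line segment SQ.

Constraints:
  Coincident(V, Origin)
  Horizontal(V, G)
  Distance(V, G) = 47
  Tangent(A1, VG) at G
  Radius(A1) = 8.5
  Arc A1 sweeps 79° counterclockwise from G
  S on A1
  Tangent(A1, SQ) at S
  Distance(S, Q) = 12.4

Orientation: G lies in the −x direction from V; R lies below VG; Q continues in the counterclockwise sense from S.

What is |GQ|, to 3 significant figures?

21.9

V is at the origin; V and G share the same y with |VG| = 47.0 and G on the −x side, so G = (-47.0, 0.00). The tangent condition forces RG to be normal to VG, so R = G + (0, -8.5) = (-47.0, -8.50). On A1, G sits at bearing 90° from R; a 79° counterclockwise sweep puts S at bearing 169°, so S = R + 8.5·(cos 169°, sin 169°) = (-55.3, -6.88). The tangent condition forces RS to be normal to SQ, so SQ runs along (−sin 169°, cos 169°); with |SQ| = 12.4, Q = (-57.7, -19.1). Then |GQ| = |Q − G| = 21.9.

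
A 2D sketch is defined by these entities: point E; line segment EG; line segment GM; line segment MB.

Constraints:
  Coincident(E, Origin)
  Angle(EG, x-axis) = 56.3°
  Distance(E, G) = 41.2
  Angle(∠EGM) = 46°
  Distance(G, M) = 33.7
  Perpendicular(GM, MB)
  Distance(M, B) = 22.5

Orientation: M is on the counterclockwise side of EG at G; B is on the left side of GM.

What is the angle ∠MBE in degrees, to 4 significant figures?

144.6°

E is at the origin; EG runs at 56.3° with length 41.2, so G = 41.2·(cos 56.3°, sin 56.3°) = (22.86, 34.28). ∠EGM = 46.0°, so GM runs at 56.3° + (180° − 46.0°) = 190.3° from the x-axis; with |GM| = 33.7, M = G + 33.7·(cos 190.3°, sin 190.3°) = (-10.30, 28.25). The perpendicularity gives MB at right angles to GM; with |MB| = 22.5 on the left of GM, B = M + 22.5·(0.1788, -0.9839) = (-6.274, 6.113). Then cos ∠MBE = BM·BE / (|BM||BE|), giving 144.6°.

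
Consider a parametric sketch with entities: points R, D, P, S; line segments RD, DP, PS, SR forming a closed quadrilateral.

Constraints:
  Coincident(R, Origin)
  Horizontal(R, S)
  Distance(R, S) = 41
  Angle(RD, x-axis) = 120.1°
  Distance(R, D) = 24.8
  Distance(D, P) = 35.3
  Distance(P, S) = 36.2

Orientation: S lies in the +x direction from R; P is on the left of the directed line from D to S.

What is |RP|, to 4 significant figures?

37.49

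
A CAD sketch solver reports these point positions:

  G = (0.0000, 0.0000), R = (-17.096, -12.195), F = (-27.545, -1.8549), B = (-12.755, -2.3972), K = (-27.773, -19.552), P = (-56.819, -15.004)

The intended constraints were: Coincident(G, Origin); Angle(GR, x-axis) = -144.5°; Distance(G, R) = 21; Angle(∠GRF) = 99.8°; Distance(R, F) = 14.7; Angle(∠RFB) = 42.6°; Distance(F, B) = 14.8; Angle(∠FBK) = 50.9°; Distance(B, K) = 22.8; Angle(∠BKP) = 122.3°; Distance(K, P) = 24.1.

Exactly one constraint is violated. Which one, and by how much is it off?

Distance(K, P) = 24.1 — off by 5.30.

G = (0.00, 0.00) ✓; GR at -144.5° ✓; |GR| = 21.00 ✓; ∠GRF = 99.80° ✓; |RF| = 14.70 ✓; ∠RFB = 42.60° ✓; |FB| = 14.80 ✓; ∠FBK = 50.90° ✓; |BK| = 22.80 ✓; ∠BKP = 122.3° ✓; |KP| = 29.40 ✗.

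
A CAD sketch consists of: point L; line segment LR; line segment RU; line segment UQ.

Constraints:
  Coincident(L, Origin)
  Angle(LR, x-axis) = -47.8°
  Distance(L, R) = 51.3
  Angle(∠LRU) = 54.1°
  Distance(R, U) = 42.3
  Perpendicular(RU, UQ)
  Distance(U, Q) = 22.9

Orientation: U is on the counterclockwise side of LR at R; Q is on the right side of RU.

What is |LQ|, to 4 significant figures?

65.60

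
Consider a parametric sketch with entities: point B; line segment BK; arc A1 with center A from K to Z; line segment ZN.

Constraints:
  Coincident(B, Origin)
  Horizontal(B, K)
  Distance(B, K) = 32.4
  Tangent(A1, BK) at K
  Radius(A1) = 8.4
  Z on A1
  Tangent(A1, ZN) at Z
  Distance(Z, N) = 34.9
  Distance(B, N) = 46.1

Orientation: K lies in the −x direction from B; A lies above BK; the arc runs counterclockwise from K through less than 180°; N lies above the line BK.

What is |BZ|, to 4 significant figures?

25.15

Checks: |AZ| = 8.400 ✓; ∠(AZ, ZN) = 90.00° ✓; |ZN| = 34.90 ✓; |BN| = 46.10 ✓.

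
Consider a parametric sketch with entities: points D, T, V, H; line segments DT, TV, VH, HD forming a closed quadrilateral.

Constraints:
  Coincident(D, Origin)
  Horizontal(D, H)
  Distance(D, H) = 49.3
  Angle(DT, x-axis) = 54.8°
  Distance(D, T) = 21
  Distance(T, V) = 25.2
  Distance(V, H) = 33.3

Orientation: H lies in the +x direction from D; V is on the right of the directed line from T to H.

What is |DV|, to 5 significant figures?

18.501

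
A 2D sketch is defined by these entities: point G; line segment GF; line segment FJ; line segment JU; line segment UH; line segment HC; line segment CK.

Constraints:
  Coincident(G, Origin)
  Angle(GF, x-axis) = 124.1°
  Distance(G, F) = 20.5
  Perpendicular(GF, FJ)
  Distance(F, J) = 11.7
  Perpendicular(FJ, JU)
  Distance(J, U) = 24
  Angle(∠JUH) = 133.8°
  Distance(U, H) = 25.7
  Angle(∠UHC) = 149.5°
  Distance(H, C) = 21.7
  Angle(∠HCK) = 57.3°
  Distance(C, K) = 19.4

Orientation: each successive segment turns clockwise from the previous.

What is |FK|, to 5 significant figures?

35.700

∠UHC = 149.5° gives HC at -132.60° from the x-axis; with |HC| = 21.7, C = (-8.4249, -37.441). ∠HCK = 57.3° gives CK at 104.70° from the x-axis; with |CK| = 19.4, K = (-13.348, -18.676). Then |FK| = |K − F| = 35.700.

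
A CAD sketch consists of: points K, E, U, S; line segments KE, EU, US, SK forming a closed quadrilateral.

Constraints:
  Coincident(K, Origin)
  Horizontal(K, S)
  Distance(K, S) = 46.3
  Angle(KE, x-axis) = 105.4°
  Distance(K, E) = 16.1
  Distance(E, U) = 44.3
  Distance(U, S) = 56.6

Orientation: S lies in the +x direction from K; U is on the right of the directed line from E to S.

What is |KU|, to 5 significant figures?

28.846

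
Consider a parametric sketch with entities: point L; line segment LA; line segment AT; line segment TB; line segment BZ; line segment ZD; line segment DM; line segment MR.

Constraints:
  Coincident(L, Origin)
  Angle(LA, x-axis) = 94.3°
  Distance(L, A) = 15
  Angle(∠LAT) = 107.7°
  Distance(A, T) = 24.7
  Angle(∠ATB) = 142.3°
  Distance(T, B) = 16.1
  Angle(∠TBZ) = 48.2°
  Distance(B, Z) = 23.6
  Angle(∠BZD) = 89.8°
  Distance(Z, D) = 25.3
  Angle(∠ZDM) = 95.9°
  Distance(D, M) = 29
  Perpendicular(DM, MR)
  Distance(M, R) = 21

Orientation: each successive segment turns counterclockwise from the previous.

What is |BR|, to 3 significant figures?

10.4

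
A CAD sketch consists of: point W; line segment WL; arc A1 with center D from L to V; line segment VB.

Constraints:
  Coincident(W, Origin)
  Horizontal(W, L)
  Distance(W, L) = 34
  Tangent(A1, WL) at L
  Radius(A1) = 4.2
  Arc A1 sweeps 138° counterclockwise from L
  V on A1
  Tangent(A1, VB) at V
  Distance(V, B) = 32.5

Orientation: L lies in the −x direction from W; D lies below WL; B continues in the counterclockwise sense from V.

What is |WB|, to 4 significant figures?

31.70

W is at the origin; WL is horizontal with |WL| = 34.0 and L on the −x side, so L = (-34.00, 0.000). Tangency of A1 to WL means the radius DL is perpendicular to WL, so D = L + (0, -4.2) = (-34.00, -4.200). On A1, L sits at bearing 90° from D; a 138° counterclockwise sweep puts V at bearing 228°, so V = D + 4.2·(cos 228°, sin 228°) = (-36.81, -7.321). Tangency of A1 to VB means the radius DV is perpendicular to VB, so VB runs along (−sin 228°, cos 228°); with |VB| = 32.5, B = (-12.66, -29.07). Then |WB| = |B − W| = 31.70.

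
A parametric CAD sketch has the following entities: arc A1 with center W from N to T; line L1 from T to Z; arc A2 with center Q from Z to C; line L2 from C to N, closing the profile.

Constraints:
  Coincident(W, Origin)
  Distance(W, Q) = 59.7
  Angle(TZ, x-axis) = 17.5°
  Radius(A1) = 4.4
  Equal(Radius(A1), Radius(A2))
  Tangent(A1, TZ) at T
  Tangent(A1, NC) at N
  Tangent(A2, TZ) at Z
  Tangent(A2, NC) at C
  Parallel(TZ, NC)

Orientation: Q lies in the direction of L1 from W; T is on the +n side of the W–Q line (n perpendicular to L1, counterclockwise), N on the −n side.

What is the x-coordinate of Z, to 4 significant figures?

55.61

The slot axis is L1's direction at 17.5°, so u = (cos 17.5°, sin 17.5°) = (0.9537, 0.3007) and n = (−sin 17.5°, cos 17.5°) = (-0.3007, 0.9537). W is at the origin and Q lies 59.7 along u from W, so Q = 59.7·u = (56.94, 17.95). Tangency of A1 to both parallel lines with radius 4.4 puts T and N at W ± 4.4·n: T = (-1.323, 4.196), N = (1.323, -4.196). Equal radii place Z and C the same way about Q: Z = Q + 4.4·n = (55.61, 22.15), C = Q − 4.4·n = (58.26, 13.76). So Z.x = 55.61.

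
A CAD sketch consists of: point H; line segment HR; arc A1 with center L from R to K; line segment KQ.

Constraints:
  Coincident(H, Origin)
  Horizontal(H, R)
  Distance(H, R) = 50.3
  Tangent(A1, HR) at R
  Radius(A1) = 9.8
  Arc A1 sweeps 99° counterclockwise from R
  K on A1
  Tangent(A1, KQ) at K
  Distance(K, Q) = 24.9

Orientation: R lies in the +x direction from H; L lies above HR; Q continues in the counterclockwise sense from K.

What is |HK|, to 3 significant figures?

61.0

H is at the origin; HR is horizontal with |HR| = 50.3 and R on the +x side, so R = (50.3, 0.00). Since A1 is tangent to HR there, LR ⟂ HR, so L = R + (0, 9.8) = (50.3, 9.80). On A1, R sits at bearing -90° from L; a 99° counterclockwise sweep puts K at bearing 9°, so K = L + 9.8·(cos 9°, sin 9°) = (60.0, 11.3). Then |HK| = |K − H| = 61.0.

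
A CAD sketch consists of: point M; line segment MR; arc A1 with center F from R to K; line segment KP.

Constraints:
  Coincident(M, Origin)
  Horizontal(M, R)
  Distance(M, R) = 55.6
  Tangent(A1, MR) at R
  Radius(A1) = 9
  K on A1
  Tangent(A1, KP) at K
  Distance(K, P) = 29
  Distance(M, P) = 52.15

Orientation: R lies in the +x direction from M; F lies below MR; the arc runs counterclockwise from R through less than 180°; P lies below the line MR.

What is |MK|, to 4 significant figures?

47.39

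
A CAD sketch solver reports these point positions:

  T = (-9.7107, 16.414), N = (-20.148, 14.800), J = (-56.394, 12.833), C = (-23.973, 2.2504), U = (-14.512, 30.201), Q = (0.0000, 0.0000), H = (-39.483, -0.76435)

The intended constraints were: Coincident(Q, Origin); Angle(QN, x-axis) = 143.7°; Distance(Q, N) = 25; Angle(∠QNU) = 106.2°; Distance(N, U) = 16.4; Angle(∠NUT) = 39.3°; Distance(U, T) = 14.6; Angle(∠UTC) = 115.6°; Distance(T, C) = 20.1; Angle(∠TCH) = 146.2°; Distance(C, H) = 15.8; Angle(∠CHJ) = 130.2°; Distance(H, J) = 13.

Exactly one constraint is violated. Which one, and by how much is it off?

Distance(H, J) = 13 — off by 8.70.

Q = (0.00, 0.00) ✓; QN at 143.7° ✓; |QN| = 25.00 ✓; ∠QNU = 106.2° ✓; |NU| = 16.40 ✓; ∠NUT = 39.30° ✓; |UT| = 14.60 ✓; ∠UTC = 115.6° ✓; |TC| = 20.10 ✓; ∠TCH = 146.2° ✓; |CH| = 15.80 ✓; ∠CHJ = 130.2° ✓; |HJ| = 21.70 ✗.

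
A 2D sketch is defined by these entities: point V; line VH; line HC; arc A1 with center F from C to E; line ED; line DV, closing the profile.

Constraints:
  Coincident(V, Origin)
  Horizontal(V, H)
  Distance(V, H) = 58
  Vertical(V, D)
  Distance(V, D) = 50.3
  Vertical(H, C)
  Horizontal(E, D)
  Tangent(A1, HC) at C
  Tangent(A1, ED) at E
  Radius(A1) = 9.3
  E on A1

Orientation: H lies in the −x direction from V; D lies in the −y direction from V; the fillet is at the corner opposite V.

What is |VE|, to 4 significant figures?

70.01

V is at the origin; VH is horizontal with |VH| = 58.0 and H on the −x side, so H = (-58.00, 0.000). V and D share the same x with |VD| = 50.3 and D on the −y side, so D = (0.000, -50.30). The virtual corner opposite V is at (-58.00, -50.30). A1 meets HC tangentially, so FC is at right angles to HC and the tangent condition forces FE to be normal to ED, with radius 9.3, so the center F sits 9.3 in from both sides at F = (-48.70, -41.00). That places the tangent points at C = (-58.00, -41.00) on HC and E = (-48.70, -50.30) on ED. Then |VE| = |E − V| = 70.01.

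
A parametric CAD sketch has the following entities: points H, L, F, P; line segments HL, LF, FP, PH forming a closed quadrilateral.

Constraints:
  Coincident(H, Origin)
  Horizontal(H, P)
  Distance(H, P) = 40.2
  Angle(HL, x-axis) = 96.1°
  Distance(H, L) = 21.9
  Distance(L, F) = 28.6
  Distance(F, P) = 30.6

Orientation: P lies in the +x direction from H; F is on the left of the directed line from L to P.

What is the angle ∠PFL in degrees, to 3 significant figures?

108°

H is at the origin; HP is horizontal with |HP| = 40.2 and P in +x, so P = (40.2, 0). HL runs at 96.1° with |HL| = 21.9, so L = (-2.33, 21.8). F is determined by |LF| = 28.6 and |FP| = 30.6 together: it lies at the intersection of circle(L, 28.6) and circle(P, 30.6). With |LP| = 47.8, the foot of the radical line on LP is 22.7 from L and the perpendicular offset is √(28.6² − 22.7²) = 17.5. Taking the left-of-LP solution: F = (25.8, 27.0).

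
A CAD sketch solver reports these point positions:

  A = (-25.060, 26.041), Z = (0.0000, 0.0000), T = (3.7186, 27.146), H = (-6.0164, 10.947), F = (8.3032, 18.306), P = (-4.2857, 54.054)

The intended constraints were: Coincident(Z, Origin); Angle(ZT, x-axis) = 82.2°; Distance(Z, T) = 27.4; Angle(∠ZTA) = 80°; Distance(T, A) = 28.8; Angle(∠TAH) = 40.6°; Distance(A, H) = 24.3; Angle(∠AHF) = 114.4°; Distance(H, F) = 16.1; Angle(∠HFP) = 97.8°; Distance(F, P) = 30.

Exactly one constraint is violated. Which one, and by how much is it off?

Distance(F, P) = 30 — off by 7.90.

Z = (0.00, 0.00) ✓; ZT at 82.20° ✓; |ZT| = 27.40 ✓; ∠ZTA = 80.00° ✓; |TA| = 28.80 ✓; ∠TAH = 40.60° ✓; |AH| = 24.30 ✓; ∠AHF = 114.4° ✓; |HF| = 16.10 ✓; ∠HFP = 97.80° ✓; |FP| = 37.90 ✗.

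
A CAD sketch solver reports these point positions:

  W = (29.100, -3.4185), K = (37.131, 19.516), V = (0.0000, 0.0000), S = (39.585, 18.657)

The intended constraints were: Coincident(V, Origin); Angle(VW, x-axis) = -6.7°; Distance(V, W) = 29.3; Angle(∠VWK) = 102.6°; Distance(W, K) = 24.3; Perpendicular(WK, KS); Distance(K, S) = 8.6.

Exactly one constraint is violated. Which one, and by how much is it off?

Distance(K, S) = 8.6 — off by 6.00.

V = (0.00, 0.00) ✓; VW at -6.700° ✓; |VW| = 29.30 ✓; ∠VWK = 102.6° ✓; |WK| = 24.30 ✓; ∠(WK, KS) = 89.99° ✓; |KS| = 2.600 ✗.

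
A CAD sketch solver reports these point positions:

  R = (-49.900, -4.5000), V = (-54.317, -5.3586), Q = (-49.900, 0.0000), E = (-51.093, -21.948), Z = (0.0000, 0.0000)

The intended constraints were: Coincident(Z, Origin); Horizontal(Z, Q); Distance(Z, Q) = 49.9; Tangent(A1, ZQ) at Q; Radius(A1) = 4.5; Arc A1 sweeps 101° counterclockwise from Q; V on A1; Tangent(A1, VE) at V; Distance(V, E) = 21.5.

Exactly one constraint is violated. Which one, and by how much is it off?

Distance(V, E) = 21.5 — off by 4.60.

Z = (0.00, 0.00) ✓; Z.y = 0.00, Q.y = 0.00 ✓; |ZQ| = 49.90 ✓; ∠(RQ, QZ) = 90.00° ✓; |RQ| = 4.500 ✓; bearing(R→V) − bearing(R→Q) = 101.0° ✓; |RV| = 4.500 ✓; ∠(RV, VE) = 90.00° ✓; |VE| = 16.90 ✗.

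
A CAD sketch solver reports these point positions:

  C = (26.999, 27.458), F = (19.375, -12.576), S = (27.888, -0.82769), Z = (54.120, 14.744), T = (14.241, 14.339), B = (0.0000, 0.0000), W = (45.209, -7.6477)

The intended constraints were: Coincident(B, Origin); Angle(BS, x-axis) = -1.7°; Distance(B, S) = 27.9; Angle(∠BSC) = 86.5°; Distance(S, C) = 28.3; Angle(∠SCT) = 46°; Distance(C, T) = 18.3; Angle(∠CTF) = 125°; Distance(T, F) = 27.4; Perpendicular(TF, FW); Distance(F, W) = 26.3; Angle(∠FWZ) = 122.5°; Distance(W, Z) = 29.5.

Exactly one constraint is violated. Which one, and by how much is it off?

Distance(W, Z) = 29.5 — off by 5.40.

B = (0.00, 0.00) ✓; BS at -1.700° ✓; |BS| = 27.90 ✓; ∠BSC = 86.50° ✓; |SC| = 28.30 ✓; ∠SCT = 46.00° ✓; |CT| = 18.30 ✓; ∠CTF = 125.0° ✓; |TF| = 27.40 ✓; ∠(TF, FW) = 90.00° ✓; |FW| = 26.30 ✓; ∠FWZ = 122.5° ✓; |WZ| = 24.10 ✗.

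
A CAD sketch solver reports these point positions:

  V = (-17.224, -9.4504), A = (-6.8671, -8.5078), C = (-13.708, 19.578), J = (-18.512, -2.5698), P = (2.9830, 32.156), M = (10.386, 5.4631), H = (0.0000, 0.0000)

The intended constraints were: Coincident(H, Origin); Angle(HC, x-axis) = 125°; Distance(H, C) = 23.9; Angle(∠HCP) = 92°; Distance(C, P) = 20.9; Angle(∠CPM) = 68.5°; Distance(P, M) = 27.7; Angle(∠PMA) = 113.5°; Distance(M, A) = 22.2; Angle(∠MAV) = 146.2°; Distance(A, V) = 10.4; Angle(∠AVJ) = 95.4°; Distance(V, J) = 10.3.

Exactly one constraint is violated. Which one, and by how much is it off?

Distance(V, J) = 10.3 — off by 3.30.

H = (0.00, 0.00) ✓; HC at 125.0° ✓; |HC| = 23.90 ✓; ∠HCP = 92.00° ✓; |CP| = 20.90 ✓; ∠CPM = 68.50° ✓; |PM| = 27.70 ✓; ∠PMA = 113.5° ✓; |MA| = 22.20 ✓; ∠MAV = 146.2° ✓; |AV| = 10.40 ✓; ∠AVJ = 95.40° ✓; |VJ| = 7.000 ✗.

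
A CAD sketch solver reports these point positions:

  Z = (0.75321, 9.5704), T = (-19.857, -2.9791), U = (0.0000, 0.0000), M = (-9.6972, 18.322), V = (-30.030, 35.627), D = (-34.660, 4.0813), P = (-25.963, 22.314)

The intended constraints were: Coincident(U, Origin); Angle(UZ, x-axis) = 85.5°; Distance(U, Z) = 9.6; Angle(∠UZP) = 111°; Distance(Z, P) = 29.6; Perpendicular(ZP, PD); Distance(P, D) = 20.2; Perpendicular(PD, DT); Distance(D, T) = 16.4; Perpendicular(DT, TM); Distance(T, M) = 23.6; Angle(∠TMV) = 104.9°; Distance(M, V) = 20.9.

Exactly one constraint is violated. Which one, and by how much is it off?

Distance(M, V) = 20.9 — off by 5.80.

U = (0.00, 0.00) ✓; UZ at 85.50° ✓; |UZ| = 9.600 ✓; ∠UZP = 111.0° ✓; |ZP| = 29.60 ✓; ∠(ZP, PD) = 90.00° ✓; |PD| = 20.20 ✓; ∠(PD, DT) = 90.00° ✓; |DT| = 16.40 ✓; ∠(DT, TM) = 90.00° ✓; |TM| = 23.60 ✓; ∠TMV = 104.9° ✓; |MV| = 26.70 ✗.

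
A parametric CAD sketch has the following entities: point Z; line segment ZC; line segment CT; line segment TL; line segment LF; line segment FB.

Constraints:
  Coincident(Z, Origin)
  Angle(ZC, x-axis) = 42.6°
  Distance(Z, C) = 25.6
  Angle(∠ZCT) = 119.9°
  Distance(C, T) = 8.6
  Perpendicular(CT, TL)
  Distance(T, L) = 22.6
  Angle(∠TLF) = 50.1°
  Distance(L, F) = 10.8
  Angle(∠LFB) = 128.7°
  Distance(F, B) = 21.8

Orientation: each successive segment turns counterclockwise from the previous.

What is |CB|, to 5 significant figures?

6.1712

Z is at the origin; ZC runs at 42.6° with length 25.6, so C = (18.844, 17.328). ∠ZCT = 119.9° gives CT at 102.70° from the x-axis; with |CT| = 8.6, T = (16.953, 25.718). CT is perpendicular to TL, so TL runs at -167.30°; with |TL| = 22.6, L = (-5.0937, 20.749). ∠TLF = 50.1° gives LF at -37.400° from the x-axis; with |LF| = 10.8, F = (3.4860, 14.189). ∠LFB = 128.7° gives FB at 13.900° from the x-axis; with |FB| = 21.8, B = (24.648, 19.426). Then |CB| = |B − C| = 6.1712.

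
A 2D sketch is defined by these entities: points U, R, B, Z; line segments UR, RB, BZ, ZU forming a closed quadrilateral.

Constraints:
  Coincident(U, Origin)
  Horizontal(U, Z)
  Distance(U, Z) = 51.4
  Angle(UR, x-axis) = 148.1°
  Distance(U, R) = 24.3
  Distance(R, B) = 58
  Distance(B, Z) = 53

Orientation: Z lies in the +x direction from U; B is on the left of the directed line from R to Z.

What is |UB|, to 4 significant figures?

53.70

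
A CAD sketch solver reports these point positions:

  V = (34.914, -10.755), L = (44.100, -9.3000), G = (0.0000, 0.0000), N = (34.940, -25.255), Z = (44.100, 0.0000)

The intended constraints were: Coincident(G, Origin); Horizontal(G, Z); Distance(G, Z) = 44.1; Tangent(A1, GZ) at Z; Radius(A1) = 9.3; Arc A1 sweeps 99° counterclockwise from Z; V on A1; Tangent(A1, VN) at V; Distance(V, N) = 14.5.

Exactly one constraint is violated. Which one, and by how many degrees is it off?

Tangent(A1, VN) at V — off by 8.90°.

G = (0.00, 0.00) ✓; G.y = 0.00, Z.y = 0.00 ✓; |GZ| = 44.10 ✓; ∠(LZ, ZG) = 90.00° ✓; |LZ| = 9.300 ✓; bearing(L→V) − bearing(L→Z) = 99.00° ✓; |LV| = 9.301 ✓; ∠(LV, VN) = 98.90° ✗; |VN| = 14.50 ✓.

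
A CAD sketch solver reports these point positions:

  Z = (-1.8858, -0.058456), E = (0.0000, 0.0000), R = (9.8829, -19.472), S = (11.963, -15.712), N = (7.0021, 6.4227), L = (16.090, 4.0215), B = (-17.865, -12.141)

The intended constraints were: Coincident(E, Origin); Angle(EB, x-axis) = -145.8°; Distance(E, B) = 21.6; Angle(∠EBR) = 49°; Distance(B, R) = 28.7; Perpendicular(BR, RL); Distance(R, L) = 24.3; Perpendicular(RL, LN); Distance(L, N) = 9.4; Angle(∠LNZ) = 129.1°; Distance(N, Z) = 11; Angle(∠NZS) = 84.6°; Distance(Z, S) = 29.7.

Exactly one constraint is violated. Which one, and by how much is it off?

Distance(Z, S) = 29.7 — off by 8.80.

E = (0.00, 0.00) ✓; EB at -145.8° ✓; |EB| = 21.60 ✓; ∠EBR = 49.00° ✓; |BR| = 28.70 ✓; ∠(BR, RL) = 90.00° ✓; |RL| = 24.30 ✓; ∠(RL, LN) = 90.00° ✓; |LN| = 9.400 ✓; ∠LNZ = 129.1° ✓; |NZ| = 11.00 ✓; ∠NZS = 84.60° ✓; |ZS| = 20.90 ✗.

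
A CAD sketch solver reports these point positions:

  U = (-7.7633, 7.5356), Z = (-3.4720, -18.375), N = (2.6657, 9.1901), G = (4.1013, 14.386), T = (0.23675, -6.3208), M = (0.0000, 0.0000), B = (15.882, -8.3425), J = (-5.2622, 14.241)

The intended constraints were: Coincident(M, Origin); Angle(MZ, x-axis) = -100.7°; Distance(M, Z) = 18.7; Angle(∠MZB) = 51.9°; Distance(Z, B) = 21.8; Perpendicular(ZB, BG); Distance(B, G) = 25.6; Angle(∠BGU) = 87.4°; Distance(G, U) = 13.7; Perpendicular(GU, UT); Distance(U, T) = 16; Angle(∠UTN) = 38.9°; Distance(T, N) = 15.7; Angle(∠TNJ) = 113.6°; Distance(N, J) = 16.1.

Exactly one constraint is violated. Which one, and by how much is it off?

Distance(N, J) = 16.1 — off by 6.70.

M = (0.00, 0.00) ✓; MZ at -100.7° ✓; |MZ| = 18.70 ✓; ∠MZB = 51.90° ✓; |ZB| = 21.80 ✓; ∠(ZB, BG) = 90.00° ✓; |BG| = 25.60 ✓; ∠BGU = 87.40° ✓; |GU| = 13.70 ✓; ∠(GU, UT) = 90.00° ✓; |UT| = 16.00 ✓; ∠UTN = 38.90° ✓; |TN| = 15.70 ✓; ∠TNJ = 113.6° ✓; |NJ| = 9.400 ✗.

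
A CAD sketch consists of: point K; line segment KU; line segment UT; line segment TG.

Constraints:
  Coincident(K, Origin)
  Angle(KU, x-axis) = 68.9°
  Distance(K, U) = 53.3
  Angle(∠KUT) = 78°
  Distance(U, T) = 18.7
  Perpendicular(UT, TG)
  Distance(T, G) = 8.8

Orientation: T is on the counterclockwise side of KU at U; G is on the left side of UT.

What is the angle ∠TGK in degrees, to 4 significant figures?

170.0°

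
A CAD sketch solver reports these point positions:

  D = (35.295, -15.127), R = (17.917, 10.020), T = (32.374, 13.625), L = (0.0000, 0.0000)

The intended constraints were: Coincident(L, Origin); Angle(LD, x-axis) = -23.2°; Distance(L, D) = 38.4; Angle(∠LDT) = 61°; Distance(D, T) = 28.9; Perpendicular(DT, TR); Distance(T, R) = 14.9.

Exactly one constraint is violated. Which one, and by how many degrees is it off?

Perpendicular(DT, TR) — off by 8.20°.

L = (0.00, 0.00) ✓; LD at -23.20° ✓; |LD| = 38.40 ✓; ∠LDT = 61.00° ✓; |DT| = 28.90 ✓; ∠(DT, TR) = 98.20° ✗; |TR| = 14.90 ✓.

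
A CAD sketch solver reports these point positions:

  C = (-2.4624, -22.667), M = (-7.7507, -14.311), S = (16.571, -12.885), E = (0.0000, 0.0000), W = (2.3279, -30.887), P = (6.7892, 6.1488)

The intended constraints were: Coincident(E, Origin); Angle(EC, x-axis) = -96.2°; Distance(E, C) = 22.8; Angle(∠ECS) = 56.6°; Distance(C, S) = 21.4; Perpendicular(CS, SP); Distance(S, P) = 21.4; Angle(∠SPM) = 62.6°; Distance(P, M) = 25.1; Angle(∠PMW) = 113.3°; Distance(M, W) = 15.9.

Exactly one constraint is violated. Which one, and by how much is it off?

Distance(M, W) = 15.9 — off by 3.50.

E = (0.00, 0.00) ✓; EC at -96.20° ✓; |EC| = 22.80 ✓; ∠ECS = 56.60° ✓; |CS| = 21.40 ✓; ∠(CS, SP) = 90.00° ✓; |SP| = 21.40 ✓; ∠SPM = 62.60° ✓; |PM| = 25.10 ✓; ∠PMW = 113.3° ✓; |MW| = 19.40 ✗.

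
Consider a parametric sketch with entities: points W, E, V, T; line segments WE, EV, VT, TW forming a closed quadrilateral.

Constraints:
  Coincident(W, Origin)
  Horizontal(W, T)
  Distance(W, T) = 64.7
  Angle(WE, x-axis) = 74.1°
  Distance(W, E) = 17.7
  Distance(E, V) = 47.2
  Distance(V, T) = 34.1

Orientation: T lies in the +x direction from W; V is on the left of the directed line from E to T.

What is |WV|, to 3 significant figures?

58.7

W is at the origin; WT is horizontal with |WT| = 64.7 and T in +x, so T = (64.7, 0). WE runs at 74.1° with |WE| = 17.7, so E = (4.85, 17.0). V is determined by |EV| = 47.2 and |VT| = 34.1 together: it lies at the intersection of circle(E, 47.2) and circle(T, 34.1). With |ET| = 62.2, the foot of the radical line on ET is 39.7 from E and the perpendicular offset is √(47.2² − 39.7²) = 25.6. Taking the left-of-ET solution: V = (50.0, 30.8).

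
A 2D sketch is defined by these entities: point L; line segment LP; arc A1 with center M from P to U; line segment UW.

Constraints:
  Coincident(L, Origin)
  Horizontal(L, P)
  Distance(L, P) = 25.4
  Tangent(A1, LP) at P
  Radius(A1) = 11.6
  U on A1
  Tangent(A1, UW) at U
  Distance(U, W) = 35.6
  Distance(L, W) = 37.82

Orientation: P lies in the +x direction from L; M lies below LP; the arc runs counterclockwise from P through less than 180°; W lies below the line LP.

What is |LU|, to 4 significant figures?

16.35

Checks: |MU| = 11.60 ✓; ∠(MU, UW) = 90.00° ✓; |UW| = 35.60 ✓; |LW| = 37.82 ✓.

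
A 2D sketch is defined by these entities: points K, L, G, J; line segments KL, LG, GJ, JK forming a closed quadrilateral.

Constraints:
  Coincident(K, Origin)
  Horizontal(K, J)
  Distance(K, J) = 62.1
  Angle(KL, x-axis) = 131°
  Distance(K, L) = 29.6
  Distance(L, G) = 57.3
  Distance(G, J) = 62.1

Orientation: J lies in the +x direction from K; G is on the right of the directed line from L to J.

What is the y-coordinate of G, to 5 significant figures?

-28.535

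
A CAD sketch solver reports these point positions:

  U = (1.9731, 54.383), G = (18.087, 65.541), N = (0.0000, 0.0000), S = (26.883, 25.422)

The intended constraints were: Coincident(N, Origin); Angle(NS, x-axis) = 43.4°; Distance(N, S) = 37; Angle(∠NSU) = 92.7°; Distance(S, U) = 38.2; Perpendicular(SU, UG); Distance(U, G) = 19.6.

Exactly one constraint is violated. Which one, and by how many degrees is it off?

Perpendicular(SU, UG) — off by 6.00°.

N = (0.00, 0.00) ✓; NS at 43.40° ✓; |NS| = 37.00 ✓; ∠NSU = 92.70° ✓; |SU| = 38.20 ✓; ∠(SU, UG) = 96.00° ✗; |UG| = 19.60 ✓.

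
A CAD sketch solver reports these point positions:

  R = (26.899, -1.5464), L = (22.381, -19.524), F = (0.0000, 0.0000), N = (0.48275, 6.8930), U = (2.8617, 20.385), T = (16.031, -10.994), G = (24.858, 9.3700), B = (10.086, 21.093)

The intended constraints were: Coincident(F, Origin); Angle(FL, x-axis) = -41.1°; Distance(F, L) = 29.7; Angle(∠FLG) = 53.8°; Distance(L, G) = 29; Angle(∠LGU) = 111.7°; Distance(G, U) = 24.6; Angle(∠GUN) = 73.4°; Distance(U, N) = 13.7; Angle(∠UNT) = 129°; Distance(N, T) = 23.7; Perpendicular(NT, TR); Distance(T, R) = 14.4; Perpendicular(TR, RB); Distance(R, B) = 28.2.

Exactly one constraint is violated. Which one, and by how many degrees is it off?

Perpendicular(TR, RB) — off by 4.40°.

F = (0.00, 0.00) ✓; FL at -41.10° ✓; |FL| = 29.70 ✓; ∠FLG = 53.80° ✓; |LG| = 29.00 ✓; ∠LGU = 111.7° ✓; |GU| = 24.60 ✓; ∠GUN = 73.40° ✓; |UN| = 13.70 ✓; ∠UNT = 129.0° ✓; |NT| = 23.70 ✓; ∠(NT, TR) = 90.00° ✓; |TR| = 14.40 ✓; ∠(TR, RB) = 85.60° ✗; |RB| = 28.20 ✓.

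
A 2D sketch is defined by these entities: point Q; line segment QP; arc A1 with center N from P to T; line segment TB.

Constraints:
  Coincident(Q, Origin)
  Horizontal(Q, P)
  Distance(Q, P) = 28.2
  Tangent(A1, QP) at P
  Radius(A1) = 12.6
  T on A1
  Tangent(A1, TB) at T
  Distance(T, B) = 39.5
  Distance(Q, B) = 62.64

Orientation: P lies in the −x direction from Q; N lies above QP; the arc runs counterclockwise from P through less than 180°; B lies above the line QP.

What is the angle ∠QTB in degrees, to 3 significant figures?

159°

Checks: ∠(NP, PQ) = 90.00° ✓; |NT| = 12.60 ✓; ∠(NT, TB) = 90.00° ✓; |TB| = 39.50 ✓; |QB| = 62.64 ✓.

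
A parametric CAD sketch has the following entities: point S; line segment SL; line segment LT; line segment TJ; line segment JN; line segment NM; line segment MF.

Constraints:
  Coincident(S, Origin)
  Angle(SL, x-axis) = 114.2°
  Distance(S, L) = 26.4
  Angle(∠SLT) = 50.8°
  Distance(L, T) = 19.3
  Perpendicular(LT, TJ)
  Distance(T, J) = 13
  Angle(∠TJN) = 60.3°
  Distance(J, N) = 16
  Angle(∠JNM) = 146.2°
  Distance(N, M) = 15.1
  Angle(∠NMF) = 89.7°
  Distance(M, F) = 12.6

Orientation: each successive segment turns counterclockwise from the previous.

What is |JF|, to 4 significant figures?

28.57

S is at the origin; SL runs at 114.2° with length 26.4, so L = (-10.82, 24.08). ∠SLT = 50.8° gives LT at -116.6° from the x-axis; with |LT| = 19.3, T = (-19.46, 6.823). LT is perpendicular to TJ, so TJ runs at -26.60°; with |TJ| = 13.0, J = (-7.840, 1.002). ∠TJN = 60.3° gives JN at 93.10° from the x-axis; with |JN| = 16.0, N = (-8.705, 16.98). ∠JNM = 146.2° gives NM at 126.9° from the x-axis; with |NM| = 15.1, M = (-17.77, 29.05). ∠NMF = 89.7° gives MF at -142.8° from the x-axis; with |MF| = 12.6, F = (-27.81, 21.44). Then |JF| = |F − J| = 28.57.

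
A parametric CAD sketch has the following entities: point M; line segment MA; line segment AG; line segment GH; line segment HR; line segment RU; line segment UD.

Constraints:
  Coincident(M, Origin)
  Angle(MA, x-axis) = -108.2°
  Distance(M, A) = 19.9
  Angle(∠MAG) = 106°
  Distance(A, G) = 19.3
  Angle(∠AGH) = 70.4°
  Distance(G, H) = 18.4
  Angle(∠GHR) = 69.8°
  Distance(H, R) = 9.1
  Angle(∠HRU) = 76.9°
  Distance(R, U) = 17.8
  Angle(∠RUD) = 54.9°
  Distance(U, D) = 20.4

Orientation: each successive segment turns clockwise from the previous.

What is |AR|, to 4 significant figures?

13.04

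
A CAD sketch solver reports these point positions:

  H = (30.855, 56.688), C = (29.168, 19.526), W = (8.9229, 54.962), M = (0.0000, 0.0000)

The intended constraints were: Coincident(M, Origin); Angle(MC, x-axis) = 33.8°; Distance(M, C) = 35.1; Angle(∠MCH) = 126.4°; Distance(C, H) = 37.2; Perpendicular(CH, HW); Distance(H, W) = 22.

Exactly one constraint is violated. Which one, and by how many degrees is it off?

Perpendicular(CH, HW) — off by 7.10°.

M = (0.00, 0.00) ✓; MC at 33.80° ✓; |MC| = 35.10 ✓; ∠MCH = 126.4° ✓; |CH| = 37.20 ✓; ∠(CH, HW) = 97.10° ✗; |HW| = 22.00 ✓.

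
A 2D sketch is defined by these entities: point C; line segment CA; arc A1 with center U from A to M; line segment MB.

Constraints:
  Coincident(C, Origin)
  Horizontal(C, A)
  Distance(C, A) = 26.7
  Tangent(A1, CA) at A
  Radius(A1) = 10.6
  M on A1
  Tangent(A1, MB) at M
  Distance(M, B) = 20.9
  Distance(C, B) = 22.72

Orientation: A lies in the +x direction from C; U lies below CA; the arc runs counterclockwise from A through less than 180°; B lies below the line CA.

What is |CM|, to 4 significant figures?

18.53

C is at the origin; CA is horizontal with |CA| = 26.7 and A on the +x side, so A = (26.70, 0.000). The tangent condition forces UA to be normal to CA, so U = A + (0, -10.6) = (26.70, -10.60). Since UM ⟂ MB (tangency), |UB| = √(10.6² + 20.9²) = 23.43 regardless of where M sits on A1. So B lies on both circle(C, 22.72) and circle(U, 23.43); the below-CA intersection is B = (6.154, -21.87). M is the foot of the tangent from B: M = (17.95, -4.618).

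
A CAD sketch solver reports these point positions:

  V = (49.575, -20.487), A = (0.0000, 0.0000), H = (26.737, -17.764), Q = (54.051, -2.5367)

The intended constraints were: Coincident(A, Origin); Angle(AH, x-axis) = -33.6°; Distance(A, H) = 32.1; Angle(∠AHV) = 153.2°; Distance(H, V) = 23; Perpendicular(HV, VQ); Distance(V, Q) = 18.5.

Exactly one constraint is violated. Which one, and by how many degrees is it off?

Perpendicular(HV, VQ) — off by 7.20°.

A = (0.00, 0.00) ✓; AH at -33.60° ✓; |AH| = 32.10 ✓; ∠AHV = 153.2° ✓; |HV| = 23.00 ✓; ∠(HV, VQ) = 82.80° ✗; |VQ| = 18.50 ✓.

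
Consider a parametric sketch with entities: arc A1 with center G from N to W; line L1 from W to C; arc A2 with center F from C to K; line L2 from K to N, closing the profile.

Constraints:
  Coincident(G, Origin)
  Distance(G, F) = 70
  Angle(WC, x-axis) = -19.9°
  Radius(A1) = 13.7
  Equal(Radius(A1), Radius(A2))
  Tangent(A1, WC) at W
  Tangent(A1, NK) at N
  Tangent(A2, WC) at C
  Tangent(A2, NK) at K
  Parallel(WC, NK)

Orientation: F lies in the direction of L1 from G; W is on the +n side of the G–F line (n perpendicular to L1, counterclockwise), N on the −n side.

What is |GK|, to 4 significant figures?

71.33

The slot axis is L1's direction at -19.9°, so u = (cos -19.9°, sin -19.9°) = (0.9403, -0.3404) and n = (−sin -19.9°, cos -19.9°) = (0.3404, 0.9403). G is at the origin and F lies 70.0 along u from G, so F = 70.0·u = (65.82, -23.83). Tangency of A1 to both parallel lines with radius 13.7 puts W and N at G ± 13.7·n: W = (4.663, 12.88), N = (-4.663, -12.88). Equal radii place C and K the same way about F: C = F + 13.7·n = (70.48, -10.94), K = F − 13.7·n = (61.16, -36.71). Then |GK| = |K − G| = 71.33.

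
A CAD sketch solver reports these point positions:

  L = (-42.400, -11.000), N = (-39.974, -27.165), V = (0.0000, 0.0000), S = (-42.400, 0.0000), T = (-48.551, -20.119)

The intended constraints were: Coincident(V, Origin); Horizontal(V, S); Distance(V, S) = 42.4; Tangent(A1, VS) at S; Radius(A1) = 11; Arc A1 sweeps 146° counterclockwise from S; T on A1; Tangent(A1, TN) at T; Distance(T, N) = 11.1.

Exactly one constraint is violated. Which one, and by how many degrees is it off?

Tangent(A1, TN) at T — off by 5.40°.

V = (0.00, 0.00) ✓; V.y = 0.00, S.y = 0.00 ✓; |VS| = 42.40 ✓; ∠(LS, SV) = 90.00° ✓; |LS| = 11.00 ✓; bearing(L→T) − bearing(L→S) = 146.0° ✓; |LT| = 11.00 ✓; ∠(LT, TN) = 95.40° ✗; |TN| = 11.10 ✓.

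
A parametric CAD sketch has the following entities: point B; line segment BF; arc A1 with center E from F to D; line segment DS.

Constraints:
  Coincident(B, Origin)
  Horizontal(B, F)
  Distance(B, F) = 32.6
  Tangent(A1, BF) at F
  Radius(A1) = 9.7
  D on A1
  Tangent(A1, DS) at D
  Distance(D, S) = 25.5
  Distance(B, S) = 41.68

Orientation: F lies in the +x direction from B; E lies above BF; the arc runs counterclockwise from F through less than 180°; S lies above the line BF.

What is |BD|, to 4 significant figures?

42.95

Checks: |BF| = 32.60 ✓; |ED| = 9.700 ✓; ∠(ED, DS) = 90.00° ✓; |DS| = 25.50 ✓; |BS| = 41.68 ✓.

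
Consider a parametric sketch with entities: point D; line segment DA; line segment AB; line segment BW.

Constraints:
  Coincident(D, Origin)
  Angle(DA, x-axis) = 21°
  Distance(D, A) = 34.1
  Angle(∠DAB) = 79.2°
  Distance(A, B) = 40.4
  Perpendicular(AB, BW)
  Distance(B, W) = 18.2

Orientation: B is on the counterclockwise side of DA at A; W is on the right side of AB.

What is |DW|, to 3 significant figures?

61.9

∠DAB = 79.2°, so AB runs at 21.0° + (180° − 79.2°) = 122° from the x-axis; with |AB| = 40.4, B = A + 40.4·(cos 122°, sin 122°) = (10.5, 46.6). The perpendicularity gives BW at right angles to AB; with |BW| = 18.2 on the right of AB, W = B + 18.2·(0.850, 0.527) = (26.0, 56.1). Then |DW| = |W − D| = 61.9.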